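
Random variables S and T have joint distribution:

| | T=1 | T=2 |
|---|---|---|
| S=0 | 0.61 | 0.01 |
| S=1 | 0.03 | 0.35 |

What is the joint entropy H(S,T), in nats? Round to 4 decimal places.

0.8202 nats

H(S,T) = −Σ p(x,y)·ln p(x,y) over all 4 cells.
  cell (0,1): −0.61·ln0.61 = 0.30152
  cell (0,2): −0.01·ln0.01 = 0.04605
  cell (1,1): −0.03·ln0.03 = 0.10520
  cell (1,2): −0.35·ln0.35 = 0.36744
Sum = 0.8202 nats.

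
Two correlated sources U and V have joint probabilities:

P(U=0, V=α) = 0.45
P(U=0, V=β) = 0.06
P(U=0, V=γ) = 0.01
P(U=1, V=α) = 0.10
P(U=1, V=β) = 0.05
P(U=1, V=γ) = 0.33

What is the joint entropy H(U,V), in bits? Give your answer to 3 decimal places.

H(U,V) = −Σ p(x,y)·log₂ p(x,y) over all 6 cells.
  cell (0,α): −0.45·log₂0.45 = 0.5184
  cell (0,β): −0.06·log₂0.06 = 0.2435
  cell (0,γ): −0.01·log₂0.01 = 0.0664
  cell (1,α): −0.10·log₂0.10 = 0.3322
  cell (1,β): −0.05·log₂0.05 = 0.2161
  cell (1,γ): −0.33·log₂0.33 = 0.5278
Sum = 1.904 bits.

1.904 bits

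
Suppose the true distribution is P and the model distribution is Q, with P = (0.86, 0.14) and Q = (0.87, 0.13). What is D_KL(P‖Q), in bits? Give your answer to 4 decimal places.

0.0006 bits

D(P‖Q) = Σ p·log₂(p/q).
  0.86·log₂(0.86/0.87) = -0.01434
  0.14·log₂(0.14/0.13) = 0.01497
D(P‖Q) = 0.0006 bits.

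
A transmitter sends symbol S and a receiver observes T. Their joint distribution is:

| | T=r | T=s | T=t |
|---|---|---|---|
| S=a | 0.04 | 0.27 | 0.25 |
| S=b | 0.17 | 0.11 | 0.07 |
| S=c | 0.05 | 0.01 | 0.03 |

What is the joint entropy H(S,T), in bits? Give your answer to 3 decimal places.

H(S,T) = −Σ p(x,y)·log₂ p(x,y) over all 9 cells.
  cell (a,r): −0.04·log₂0.04 = 0.1858
  cell (a,s): −0.27·log₂0.27 = 0.5100
  cell (a,t): −0.25·log₂0.25 = 0.5000
  cell (b,r): −0.17·log₂0.17 = 0.4346
  cell (b,s): −0.11·log₂0.11 = 0.3503
  cell (b,t): −0.07·log₂0.07 = 0.2686
  cell (c,r): −0.05·log₂0.05 = 0.2161
  cell (c,s): −0.01·log₂0.01 = 0.0664
  cell (c,t): −0.03·log₂0.03 = 0.1518
Sum = 2.684 bits.

2.684 bits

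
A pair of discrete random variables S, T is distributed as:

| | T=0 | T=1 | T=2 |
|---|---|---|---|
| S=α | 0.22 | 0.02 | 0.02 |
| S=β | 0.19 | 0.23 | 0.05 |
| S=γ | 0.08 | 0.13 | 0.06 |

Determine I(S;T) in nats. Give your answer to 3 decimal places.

0.112 nats

Marginals: p(S) = (0.2600, 0.4700, 0.2700), p(T) = (0.4900, 0.3800, 0.1300).
I(S;T) = H(S) + H(T) − H(S,T).
H(S) = 1.0586, H(T) = 0.9825, H(S,T) = 1.9290.
I(S;T) = 1.0586 + 0.9825 − 1.9290 = 0.112 nats.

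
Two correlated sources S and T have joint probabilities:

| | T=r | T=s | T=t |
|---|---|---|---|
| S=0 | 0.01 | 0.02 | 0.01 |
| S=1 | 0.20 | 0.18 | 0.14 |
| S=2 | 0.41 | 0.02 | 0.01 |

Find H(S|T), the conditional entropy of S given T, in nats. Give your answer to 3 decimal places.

Chain rule: H(S|T) = H(S,T) − H(T).
Marginals: p(S) = (0.0400, 0.5200, 0.4400), p(T) = (0.6200, 0.2200, 0.1600).
H(S,T) = 1.5660 nats; H(T) = 0.9227 nats.
H(S|T) = 1.5660 − 0.9227 = 0.643 nats.

0.643 nats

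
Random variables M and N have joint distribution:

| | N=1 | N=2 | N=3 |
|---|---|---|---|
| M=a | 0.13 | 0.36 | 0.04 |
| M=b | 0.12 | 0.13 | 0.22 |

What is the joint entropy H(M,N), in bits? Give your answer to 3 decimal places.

2.329 bits

H(M,N) = −Σ p(x,y)·log₂ p(x,y) over all 6 cells.
  cell (a,1): −0.13·log₂0.13 = 0.3826
  cell (a,2): −0.36·log₂0.36 = 0.5306
  cell (a,3): −0.04·log₂0.04 = 0.1858
  cell (b,1): −0.12·log₂0.12 = 0.3671
  cell (b,2): −0.13·log₂0.13 = 0.3826
  cell (b,3): −0.22·log₂0.22 = 0.4806
Sum = 2.329 bits.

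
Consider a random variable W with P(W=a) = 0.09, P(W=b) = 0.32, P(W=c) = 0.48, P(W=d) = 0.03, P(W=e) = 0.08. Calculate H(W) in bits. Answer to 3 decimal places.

H(W) = −Σ p·log₂ p.
  −(0.09)·log₂(0.09) = 0.3127
  −(0.32)·log₂(0.32) = 0.5260
  −(0.48)·log₂(0.48) = 0.5083
  −(0.03)·log₂(0.03) = 0.1518
  −(0.08)·log₂(0.08) = 0.2915
Sum: 0.3127 + 0.5260 + 0.5083 + 0.1518 + 0.2915 = 1.790 bits.

1.790 bits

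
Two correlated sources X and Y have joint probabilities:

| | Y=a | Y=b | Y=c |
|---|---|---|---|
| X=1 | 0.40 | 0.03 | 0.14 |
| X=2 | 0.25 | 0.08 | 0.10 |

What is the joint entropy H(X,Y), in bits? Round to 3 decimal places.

H(X,Y) = −Σ p(x,y)·log₂ p(x,y) over all 6 cells.
  cell (1,a): −0.40·log₂0.40 = 0.5288
  cell (1,b): −0.03·log₂0.03 = 0.1518
  cell (1,c): −0.14·log₂0.14 = 0.3971
  cell (2,a): −0.25·log₂0.25 = 0.5000
  cell (2,b): −0.08·log₂0.08 = 0.2915
  cell (2,c): −0.10·log₂0.10 = 0.3322
Sum = 2.201 bits.

2.201 bits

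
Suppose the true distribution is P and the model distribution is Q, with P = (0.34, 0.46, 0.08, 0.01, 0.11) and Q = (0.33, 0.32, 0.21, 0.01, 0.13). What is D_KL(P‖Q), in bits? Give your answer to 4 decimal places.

0.1176 bits

D(P‖Q) = Σ p·log₂(p/q).
  0.34·log₂(0.34/0.33) = 0.01464
  0.46·log₂(0.46/0.32) = 0.24084
  0.08·log₂(0.08/0.21) = -0.11139
  0.01·log₂(0.01/0.01) = 0.00000
  0.11·log₂(0.11/0.13) = -0.02651
D(P‖Q) = 0.1176 bits.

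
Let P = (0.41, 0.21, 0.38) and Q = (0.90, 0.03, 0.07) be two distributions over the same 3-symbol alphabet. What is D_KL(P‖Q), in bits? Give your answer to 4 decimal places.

D(P‖Q) = Σ p·log₂(p/q).
  0.41·log₂(0.41/0.90) = -0.46506
  0.21·log₂(0.21/0.03) = 0.58954
  0.38·log₂(0.38/0.07) = 0.92742
D(P‖Q) = 1.0519 bits.

1.0519 bits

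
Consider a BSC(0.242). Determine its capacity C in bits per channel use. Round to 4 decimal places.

0.2016 bits

Binary symmetric channel: C = 1 − h₂(ε) where h₂ is the binary entropy function.
h₂(0.242) = −0.242·log₂0.242 − 0.758·log₂0.758 = 0.7984.
C = 1 − 0.7984 = 0.2016 bits per channel use.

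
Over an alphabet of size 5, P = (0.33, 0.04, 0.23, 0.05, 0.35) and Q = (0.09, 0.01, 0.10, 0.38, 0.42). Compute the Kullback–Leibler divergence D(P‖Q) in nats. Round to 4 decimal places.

D(P‖Q) = Σ p·ln(p/q).
  0.33·ln(0.33/0.09) = 0.42876
  0.04·ln(0.04/0.01) = 0.05545
  0.23·ln(0.23/0.10) = 0.19157
  0.05·ln(0.05/0.38) = -0.10141
  0.35·ln(0.35/0.42) = -0.06381
D(P‖Q) = 0.5106 nats.

0.5106 nats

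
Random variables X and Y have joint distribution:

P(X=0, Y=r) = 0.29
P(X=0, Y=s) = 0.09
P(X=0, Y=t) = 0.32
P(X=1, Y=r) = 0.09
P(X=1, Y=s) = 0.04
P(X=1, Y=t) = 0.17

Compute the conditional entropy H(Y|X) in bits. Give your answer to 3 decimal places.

1.408 bits

Chain rule: H(Y|X) = H(X,Y) − H(X).
Marginals: p(X) = (0.7000, 0.3000), p(Y) = (0.3800, 0.1300, 0.4900).
H(X,Y) = 2.2896 bits; H(X) = 0.8813 bits.
H(Y|X) = 2.2896 − 0.8813 = 1.408 bits.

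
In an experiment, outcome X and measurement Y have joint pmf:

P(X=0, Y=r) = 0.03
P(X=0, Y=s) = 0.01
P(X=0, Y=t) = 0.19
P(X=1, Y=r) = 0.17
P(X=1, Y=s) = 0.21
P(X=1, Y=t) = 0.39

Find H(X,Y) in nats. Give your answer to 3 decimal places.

1.463 nats

H(X,Y) = −Σ p(x,y)·ln p(x,y) over all 6 cells.
  cell (0,r): −0.03·ln0.03 = 0.1052
  cell (0,s): −0.01·ln0.01 = 0.0461
  cell (0,t): −0.19·ln0.19 = 0.3155
  cell (1,r): −0.17·ln0.17 = 0.3012
  cell (1,s): −0.21·ln0.21 = 0.3277
  cell (1,t): −0.39·ln0.39 = 0.3672
Sum = 1.463 nats.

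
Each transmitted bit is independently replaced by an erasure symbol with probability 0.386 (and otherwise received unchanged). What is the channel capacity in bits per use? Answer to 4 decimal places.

0.6140 bits

Binary erasure channel: capacity C = 1 − ε.
C = 1 − 0.386 = 0.6140 bits per channel use.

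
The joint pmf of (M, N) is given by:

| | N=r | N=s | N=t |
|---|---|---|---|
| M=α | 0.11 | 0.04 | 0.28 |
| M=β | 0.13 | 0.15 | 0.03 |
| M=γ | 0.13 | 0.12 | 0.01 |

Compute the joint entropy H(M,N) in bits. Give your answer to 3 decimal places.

H(M,N) = −Σ p(x,y)·log₂ p(x,y) over all 9 cells.
  cell (α,r): −0.11·log₂0.11 = 0.3503
  cell (α,s): −0.04·log₂0.04 = 0.1858
  cell (α,t): −0.28·log₂0.28 = 0.5142
  cell (β,r): −0.13·log₂0.13 = 0.3826
  cell (β,s): −0.15·log₂0.15 = 0.4105
  cell (β,t): −0.03·log₂0.03 = 0.1518
  cell (γ,r): −0.13·log₂0.13 = 0.3826
  cell (γ,s): −0.12·log₂0.12 = 0.3671
  cell (γ,t): −0.01·log₂0.01 = 0.0664
Sum = 2.811 bits.

2.811 bits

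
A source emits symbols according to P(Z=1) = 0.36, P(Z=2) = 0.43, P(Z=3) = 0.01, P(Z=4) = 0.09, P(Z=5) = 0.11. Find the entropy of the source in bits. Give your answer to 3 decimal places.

H(Z) = −Σ p·log₂ p.
  −(0.36)·log₂(0.36) = 0.5306
  −(0.43)·log₂(0.43) = 0.5236
  −(0.01)·log₂(0.01) = 0.0664
  −(0.09)·log₂(0.09) = 0.3127
  −(0.11)·log₂(0.11) = 0.3503
Sum: 0.5306 + 0.5236 + 0.0664 + 0.3127 + 0.3503 = 1.784 bits.

1.784 bits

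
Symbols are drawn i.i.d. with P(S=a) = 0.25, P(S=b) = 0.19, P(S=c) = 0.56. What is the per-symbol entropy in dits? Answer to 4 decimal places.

H(S) = −Σ p·log₁₀ p.
  −(0.25)·log₁₀(0.25) = 0.15051
  −(0.19)·log₁₀(0.19) = 0.13704
  −(0.56)·log₁₀(0.56) = 0.14101
Sum: 0.15051 + 0.13704 + 0.14101 = 0.4286 dits.

0.4286 dits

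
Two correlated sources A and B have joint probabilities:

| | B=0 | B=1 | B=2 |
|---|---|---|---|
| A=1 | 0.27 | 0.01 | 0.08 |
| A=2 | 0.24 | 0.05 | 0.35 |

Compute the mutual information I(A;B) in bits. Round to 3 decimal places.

0.097 bits

Marginals: p(A) = (0.3600, 0.6400), p(B) = (0.5100, 0.0600, 0.4300).
I(A;B) = Σ p(x,y)·log₂[p(x,y)/(p(x)p(y))].
  (1,0): 0.27·log₂(1.4706) = 0.1502
  (1,1): 0.01·log₂(0.4630) = -0.0111
  (1,2): 0.08·log₂(0.5168) = -0.0762
  (2,0): 0.24·log₂(0.7353) = -0.1065
  (2,1): 0.05·log₂(1.3021) = 0.0190
  (2,2): 0.35·log₂(1.2718) = 0.1214
Sum = 0.097 bits.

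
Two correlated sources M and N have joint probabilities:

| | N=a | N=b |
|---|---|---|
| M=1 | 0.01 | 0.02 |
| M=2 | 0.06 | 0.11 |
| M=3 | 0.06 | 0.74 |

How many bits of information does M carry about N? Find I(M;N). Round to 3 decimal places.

Marginals: p(M) = (0.0300, 0.1700, 0.8000), p(N) = (0.1300, 0.8700).
I(M;N) = H(M) + H(N) − H(M,N).
H(M) = 0.8439, H(N) = 0.5574, H(M,N) = 1.3381.
I(M;N) = 0.8439 + 0.5574 − 1.3381 = 0.063 bits.

0.063 bits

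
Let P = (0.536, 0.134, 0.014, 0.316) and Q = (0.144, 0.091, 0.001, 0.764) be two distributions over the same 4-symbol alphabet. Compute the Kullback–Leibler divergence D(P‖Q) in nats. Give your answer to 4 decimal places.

D(P‖Q) = Σ p·ln(p/q).
  0.536·ln(0.536/0.144) = 0.70448
  0.134·ln(0.134/0.091) = 0.05186
  0.014·ln(0.014/0.001) = 0.03695
  0.316·ln(0.316/0.764) = -0.27897
D(P‖Q) = 0.5143 nats.

0.5143 nats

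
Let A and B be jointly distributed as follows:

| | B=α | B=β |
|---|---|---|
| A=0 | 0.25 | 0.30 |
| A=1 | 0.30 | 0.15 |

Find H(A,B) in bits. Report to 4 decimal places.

1.9527 bits

H(A,B) = −Σ p(x,y)·log₂ p(x,y) over all 4 cells.
  cell (0,α): −0.25·log₂0.25 = 0.50000
  cell (0,β): −0.30·log₂0.30 = 0.52109
  cell (1,α): −0.30·log₂0.30 = 0.52109
  cell (1,β): −0.15·log₂0.15 = 0.41054
Sum = 1.9527 bits.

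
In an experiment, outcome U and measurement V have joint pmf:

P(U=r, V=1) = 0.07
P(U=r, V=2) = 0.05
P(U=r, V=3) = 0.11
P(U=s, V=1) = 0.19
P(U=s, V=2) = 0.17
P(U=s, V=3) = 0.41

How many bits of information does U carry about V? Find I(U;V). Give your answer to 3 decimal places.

Marginals: p(U) = (0.2300, 0.7700), p(V) = (0.2600, 0.2200, 0.5200).
I(U;V) = Σ p(x,y)·log₂[p(x,y)/(p(x)p(y))].
  (r,1): 0.07·log₂(1.1706) = 0.0159
  (r,2): 0.05·log₂(0.9881) = -0.0009
  (r,3): 0.11·log₂(0.9197) = -0.0133
  (s,1): 0.19·log₂(0.9491) = -0.0143
  (s,2): 0.17·log₂(1.0035) = 0.0009
  (s,3): 0.41·log₂(1.0240) = 0.0140
Sum = 0.002 bits.

0.002 bits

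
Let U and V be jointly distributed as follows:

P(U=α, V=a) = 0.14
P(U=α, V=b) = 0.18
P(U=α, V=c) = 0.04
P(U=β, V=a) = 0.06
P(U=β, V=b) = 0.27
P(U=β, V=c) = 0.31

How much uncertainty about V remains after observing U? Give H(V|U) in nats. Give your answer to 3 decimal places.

0.945 nats

Chain rule: H(V|U) = H(U,V) − H(U).
Marginals: p(U) = (0.3600, 0.6400), p(V) = (0.2000, 0.4500, 0.3500).
H(U,V) = 1.5981 nats; H(U) = 0.6534 nats.
H(V|U) = 1.5981 − 0.6534 = 0.945 nats.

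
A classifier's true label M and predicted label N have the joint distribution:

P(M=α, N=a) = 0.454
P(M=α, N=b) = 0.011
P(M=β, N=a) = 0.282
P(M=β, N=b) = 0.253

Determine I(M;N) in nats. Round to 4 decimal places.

Marginals: p(M) = (0.4650, 0.5350), p(N) = (0.7360, 0.2640).
I(M;N) = H(M) + H(N) − H(M,N).
H(M) = 0.6907, H(N) = 0.5772, H(M,N) = 1.1128.
I(M;N) = 0.6907 + 0.5772 − 1.1128 = 0.1551 nats.

0.1551 nats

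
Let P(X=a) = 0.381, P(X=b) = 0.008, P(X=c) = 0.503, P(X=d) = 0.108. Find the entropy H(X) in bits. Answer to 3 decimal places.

1.432 bits

H(X) = −Σ p·log₂ p.
  −(0.381)·log₂(0.381) = 0.5304
  −(0.008)·log₂(0.008) = 0.0557
  −(0.503)·log₂(0.503) = 0.4987
  −(0.108)·log₂(0.108) = 0.3468
Sum: 0.5304 + 0.0557 + 0.4987 + 0.3468 = 1.432 bits.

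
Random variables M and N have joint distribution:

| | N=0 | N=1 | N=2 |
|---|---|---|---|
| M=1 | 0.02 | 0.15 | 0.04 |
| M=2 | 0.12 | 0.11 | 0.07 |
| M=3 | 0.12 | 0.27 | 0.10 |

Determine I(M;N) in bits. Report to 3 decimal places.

Marginals: p(M) = (0.2100, 0.3000, 0.4900), p(N) = (0.2600, 0.5300, 0.2100).
I(M;N) = Σ p(x,y)·log₂[p(x,y)/(p(x)p(y))].
  (1,0): 0.02·log₂(0.3663) = -0.0290
  (1,1): 0.15·log₂(1.3477) = 0.0646
  (1,2): 0.04·log₂(0.9070) = -0.0056
  (2,0): 0.12·log₂(1.5385) = 0.0746
  (2,1): 0.11·log₂(0.6918) = -0.0585
  (2,2): 0.07·log₂(1.1111) = 0.0106
  (3,0): 0.12·log₂(0.9419) = -0.0104
  (3,1): 0.27·log₂(1.0397) = 0.0152
  (3,2): 0.10·log₂(0.9718) = -0.0041
Sum = 0.057 bits.

0.057 bits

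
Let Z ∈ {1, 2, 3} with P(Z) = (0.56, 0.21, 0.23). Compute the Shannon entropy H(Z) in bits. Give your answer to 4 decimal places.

H(Z) = −Σ p·log₂ p.
  −(0.56)·log₂(0.56) = 0.46844
  −(0.21)·log₂(0.21) = 0.47282
  −(0.23)·log₂(0.23) = 0.48767
Sum: 0.46844 + 0.47282 + 0.48767 = 1.4289 bits.

1.4289 bits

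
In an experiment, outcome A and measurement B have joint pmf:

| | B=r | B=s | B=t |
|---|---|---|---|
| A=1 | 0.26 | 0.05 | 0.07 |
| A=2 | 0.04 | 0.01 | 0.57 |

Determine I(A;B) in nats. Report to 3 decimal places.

Marginals: p(A) = (0.3800, 0.6200), p(B) = (0.3000, 0.0600, 0.6400).
I(A;B) = H(A) + H(B) − H(A,B).
H(A) = 0.6641, H(B) = 0.8156, H(A,B) = 1.1814.
I(A;B) = 0.6641 + 0.8156 − 1.1814 = 0.298 nats.

0.298 nats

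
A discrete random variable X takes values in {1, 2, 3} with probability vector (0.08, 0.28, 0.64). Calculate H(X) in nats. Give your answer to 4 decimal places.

H(X) = −Σ p·ln p.
  −(0.08)·ln(0.08) = 0.20206
  −(0.28)·ln(0.28) = 0.35643
  −(0.64)·ln(0.64) = 0.28562
Sum: 0.20206 + 0.35643 + 0.28562 = 0.8441 nats.

0.8441 nats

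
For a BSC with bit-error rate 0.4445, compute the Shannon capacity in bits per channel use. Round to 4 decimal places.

Binary symmetric channel: C = 1 − h₂(ε) where h₂ is the binary entropy function.
h₂(0.4445) = −0.4445·log₂0.4445 − 0.5555·log₂0.5555 = 0.9911.
C = 1 − 0.9911 = 0.0089 bits per channel use.

0.0089 bits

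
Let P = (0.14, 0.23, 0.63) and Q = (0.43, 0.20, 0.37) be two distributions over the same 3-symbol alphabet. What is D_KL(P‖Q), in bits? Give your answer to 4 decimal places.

D(P‖Q) = Σ p·log₂(p/q).
  0.14·log₂(0.14/0.43) = -0.22665
  0.23·log₂(0.23/0.20) = 0.04638
  0.63·log₂(0.63/0.37) = 0.48373
D(P‖Q) = 0.3035 bits.

0.3035 bits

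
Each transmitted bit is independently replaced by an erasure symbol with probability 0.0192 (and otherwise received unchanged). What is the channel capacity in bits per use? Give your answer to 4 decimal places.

Binary erasure channel: capacity C = 1 − ε.
C = 1 − 0.0192 = 0.9808 bits per channel use.

0.9808 bits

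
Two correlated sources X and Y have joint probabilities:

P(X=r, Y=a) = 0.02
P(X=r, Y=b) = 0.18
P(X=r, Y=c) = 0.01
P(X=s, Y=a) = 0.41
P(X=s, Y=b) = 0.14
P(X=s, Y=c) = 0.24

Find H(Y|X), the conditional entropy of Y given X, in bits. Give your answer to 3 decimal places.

1.302 bits

Chain rule: H(Y|X) = H(X,Y) − H(X).
Marginals: p(X) = (0.2100, 0.7900), p(Y) = (0.4300, 0.3200, 0.2500).
H(X,Y) = 2.0433 bits; H(X) = 0.7415 bits.
H(Y|X) = 2.0433 − 0.7415 = 1.302 bits.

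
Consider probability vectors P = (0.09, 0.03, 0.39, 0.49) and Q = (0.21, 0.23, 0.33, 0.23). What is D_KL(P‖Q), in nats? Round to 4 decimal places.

D(P‖Q) = Σ p·ln(p/q).
  0.09·ln(0.09/0.21) = -0.07626
  0.03·ln(0.03/0.23) = -0.06111
  0.39·ln(0.39/0.33) = 0.06515
  0.49·ln(0.49/0.23) = 0.37060
D(P‖Q) = 0.2984 nats.

0.2984 nats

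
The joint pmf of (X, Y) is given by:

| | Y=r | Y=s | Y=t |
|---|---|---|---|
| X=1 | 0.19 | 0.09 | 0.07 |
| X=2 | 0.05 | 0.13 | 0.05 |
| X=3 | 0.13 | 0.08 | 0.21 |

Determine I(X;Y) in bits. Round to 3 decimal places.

Marginals: p(X) = (0.3500, 0.2300, 0.4200), p(Y) = (0.3700, 0.3000, 0.3300).
I(X;Y) = H(X) + H(Y) − H(X,Y).
H(X) = 1.5434, H(Y) = 1.5796, H(X,Y) = 2.9982.
I(X;Y) = 1.5434 + 1.5796 − 2.9982 = 0.125 bits.

0.125 bits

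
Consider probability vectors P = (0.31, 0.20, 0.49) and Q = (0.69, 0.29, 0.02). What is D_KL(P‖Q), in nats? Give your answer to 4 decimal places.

1.2450 nats

D(P‖Q) = Σ p·ln(p/q).
  0.31·ln(0.31/0.69) = -0.24804
  0.20·ln(0.20/0.29) = -0.07431
  0.49·ln(0.49/0.02) = 1.56735
D(P‖Q) = 1.2450 nats.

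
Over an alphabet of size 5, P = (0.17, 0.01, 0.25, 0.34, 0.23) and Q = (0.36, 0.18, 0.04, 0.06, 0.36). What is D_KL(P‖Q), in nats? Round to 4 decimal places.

0.7884 nats

D(P‖Q) = Σ p·ln(p/q).
  0.17·ln(0.17/0.36) = -0.12755
  0.01·ln(0.01/0.18) = -0.02890
  0.25·ln(0.25/0.04) = 0.45815
  0.34·ln(0.34/0.06) = 0.58976
  0.23·ln(0.23/0.36) = -0.10305
D(P‖Q) = 0.7884 nats.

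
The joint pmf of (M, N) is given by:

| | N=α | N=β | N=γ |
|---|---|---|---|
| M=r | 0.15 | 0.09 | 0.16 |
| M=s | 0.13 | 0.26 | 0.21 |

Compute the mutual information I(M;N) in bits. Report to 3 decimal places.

0.039 bits

Marginals: p(M) = (0.4000, 0.6000), p(N) = (0.2800, 0.3500, 0.3700).
I(M;N) = Σ p(x,y)·log₂[p(x,y)/(p(x)p(y))].
  (r,α): 0.15·log₂(1.3393) = 0.0632
  (r,β): 0.09·log₂(0.6429) = -0.0574
  (r,γ): 0.16·log₂(1.0811) = 0.0180
  (s,α): 0.13·log₂(0.7738) = -0.0481
  (s,β): 0.26·log₂(1.2381) = 0.0801
  (s,γ): 0.21·log₂(0.9459) = -0.0168
Sum = 0.039 bits.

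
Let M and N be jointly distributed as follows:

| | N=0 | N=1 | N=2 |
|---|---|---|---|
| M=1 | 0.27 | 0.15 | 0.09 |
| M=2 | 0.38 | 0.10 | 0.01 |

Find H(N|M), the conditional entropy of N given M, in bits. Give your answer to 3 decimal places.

1.163 bits

Marginals: p(M) = (0.5100, 0.4900), p(N) = (0.6500, 0.2500, 0.1000).
H(N|M) = Σ p(M) · H(N|M=·).
  M=1: p=0.5100, H(N|M=1) = 1.4466
  M=2: p=0.4900, H(N|M=2) = 0.8669
Weighted sum = 1.163 bits.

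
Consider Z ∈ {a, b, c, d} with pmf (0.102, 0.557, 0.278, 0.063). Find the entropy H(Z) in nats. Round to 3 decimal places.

1.089 nats

H(Z) = −Σ p·ln p.
  −(0.102)·ln(0.102) = 0.2328
  −(0.557)·ln(0.557) = 0.3260
  −(0.278)·ln(0.278) = 0.3559
  −(0.063)·ln(0.063) = 0.1742
Sum: 0.2328 + 0.3260 + 0.3559 + 0.1742 = 1.089 nats.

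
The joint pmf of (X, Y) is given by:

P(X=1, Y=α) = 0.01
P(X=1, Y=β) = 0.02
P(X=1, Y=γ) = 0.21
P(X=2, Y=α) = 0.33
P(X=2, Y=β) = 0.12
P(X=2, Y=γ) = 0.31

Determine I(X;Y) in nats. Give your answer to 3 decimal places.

0.098 nats

Marginals: p(X) = (0.2400, 0.7600), p(Y) = (0.3400, 0.1400, 0.5200).
I(X;Y) = Σ p(x,y)·ln[p(x,y)/(p(x)p(y))].
  (1,α): 0.01·ln(0.1225) = -0.0210
  (1,β): 0.02·ln(0.5952) = -0.0104
  (1,γ): 0.21·ln(1.6827) = 0.1093
  (2,α): 0.33·ln(1.2771) = 0.0807
  (2,β): 0.12·ln(1.1278) = 0.0144
  (2,γ): 0.31·ln(0.7844) = -0.0753
Sum = 0.098 nats.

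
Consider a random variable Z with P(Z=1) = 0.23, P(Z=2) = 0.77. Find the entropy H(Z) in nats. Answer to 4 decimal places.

0.5393 nats

H(Z) = −Σ p·ln p.
  −(0.23)·ln(0.23) = 0.33803
  −(0.77)·ln(0.77) = 0.20125
Sum: 0.33803 + 0.20125 = 0.5393 nats.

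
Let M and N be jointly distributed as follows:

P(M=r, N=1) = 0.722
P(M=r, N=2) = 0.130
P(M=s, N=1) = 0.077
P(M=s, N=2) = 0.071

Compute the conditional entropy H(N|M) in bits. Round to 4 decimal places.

Marginals: p(M) = (0.8520, 0.1480), p(N) = (0.7990, 0.2010).
H(N|M) = Σ p(M) · H(N|M=·).
  M=r: p=0.8520, H(N|M=r) = 0.6163
  M=s: p=0.1480, H(N|M=s) = 0.9988
Weighted sum = 0.6729 bits.

0.6729 bits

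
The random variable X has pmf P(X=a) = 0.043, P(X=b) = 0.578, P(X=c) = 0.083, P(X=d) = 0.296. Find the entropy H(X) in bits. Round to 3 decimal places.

1.470 bits

H(X) = −Σ p·log₂ p.
  −(0.043)·log₂(0.043) = 0.1952
  −(0.578)·log₂(0.578) = 0.4571
  −(0.083)·log₂(0.083) = 0.2980
  −(0.296)·log₂(0.296) = 0.5199
Sum: 0.1952 + 0.4571 + 0.2980 + 0.5199 = 1.470 bits.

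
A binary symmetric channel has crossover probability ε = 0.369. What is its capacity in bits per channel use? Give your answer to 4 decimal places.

Binary symmetric channel: C = 1 − h₂(ε) where h₂ is the binary entropy function.
h₂(0.369) = −0.369·log₂0.369 − 0.631·log₂0.631 = 0.9499.
C = 1 − 0.9499 = 0.0501 bits per channel use.

0.0501 bits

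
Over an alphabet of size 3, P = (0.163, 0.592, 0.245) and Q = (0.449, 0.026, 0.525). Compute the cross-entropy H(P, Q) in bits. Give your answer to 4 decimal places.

H(P,Q) = −Σ p·log₂ q.
  −0.163·log₂(0.449) = 0.18830
  −0.592·log₂(0.026) = 3.11708
  −0.245·log₂(0.525) = 0.22775
H(P,Q) = 3.5331 bits.

3.5331 bits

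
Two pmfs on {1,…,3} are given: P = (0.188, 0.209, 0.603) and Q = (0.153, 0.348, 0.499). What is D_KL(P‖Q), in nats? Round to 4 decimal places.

D(P‖Q) = Σ p·ln(p/q).
  0.188·ln(0.188/0.153) = 0.03873
  0.209·ln(0.209/0.348) = -0.10656
  0.603·ln(0.603/0.499) = 0.11415
D(P‖Q) = 0.0463 nats.

0.0463 nats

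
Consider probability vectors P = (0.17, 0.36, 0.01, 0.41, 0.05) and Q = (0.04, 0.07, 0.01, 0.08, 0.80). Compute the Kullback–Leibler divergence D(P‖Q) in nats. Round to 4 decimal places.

1.3669 nats

D(P‖Q) = Σ p·ln(p/q).
  0.17·ln(0.17/0.04) = 0.24598
  0.36·ln(0.36/0.07) = 0.58954
  0.01·ln(0.01/0.01) = 0.00000
  0.41·ln(0.41/0.08) = 0.66999
  0.05·ln(0.05/0.80) = -0.13863
D(P‖Q) = 1.3669 nats.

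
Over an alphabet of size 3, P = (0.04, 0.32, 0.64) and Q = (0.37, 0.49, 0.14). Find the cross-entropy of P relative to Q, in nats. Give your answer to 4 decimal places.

1.5264 nats

H(P,Q) = −Σ p·ln q.
  −0.04·ln(0.37) = 0.03977
  −0.32·ln(0.49) = 0.22827
  −0.64·ln(0.14) = 1.25831
H(P,Q) = 1.5264 nats.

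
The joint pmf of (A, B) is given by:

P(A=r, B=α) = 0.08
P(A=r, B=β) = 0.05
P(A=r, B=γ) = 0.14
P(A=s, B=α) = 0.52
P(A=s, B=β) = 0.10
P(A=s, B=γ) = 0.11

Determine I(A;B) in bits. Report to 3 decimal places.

Marginals: p(A) = (0.2700, 0.7300), p(B) = (0.6000, 0.1500, 0.2500).
I(A;B) = H(A) + H(B) − H(A,B).
H(A) = 0.8415, H(B) = 1.3527, H(A,B) = 2.0778.
I(A;B) = 0.8415 + 1.3527 − 2.0778 = 0.116 bits.

0.116 bits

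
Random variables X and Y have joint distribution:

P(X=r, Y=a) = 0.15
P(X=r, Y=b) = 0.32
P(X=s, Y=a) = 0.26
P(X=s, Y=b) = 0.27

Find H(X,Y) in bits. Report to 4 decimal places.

1.9519 bits

H(X,Y) = −Σ p(x,y)·log₂ p(x,y) over all 4 cells.
  cell (r,a): −0.15·log₂0.15 = 0.41054
  cell (r,b): −0.32·log₂0.32 = 0.52603
  cell (s,a): −0.26·log₂0.26 = 0.50529
  cell (s,b): −0.27·log₂0.27 = 0.51002
Sum = 1.9519 bits.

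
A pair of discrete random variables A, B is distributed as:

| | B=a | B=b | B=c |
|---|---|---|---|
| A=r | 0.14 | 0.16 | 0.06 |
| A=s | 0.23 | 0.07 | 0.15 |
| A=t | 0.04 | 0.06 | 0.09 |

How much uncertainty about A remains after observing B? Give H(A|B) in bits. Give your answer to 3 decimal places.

Marginals: p(A) = (0.3600, 0.4500, 0.1900), p(B) = (0.4100, 0.2900, 0.3000).
H(A|B) = Σ p(B) · H(A|B=·).
  B=a: p=0.4100, H(A|B=a) = 1.3247
  B=b: p=0.2900, H(A|B=b) = 1.4386
  B=c: p=0.3000, H(A|B=c) = 1.4855
Weighted sum = 1.406 bits.

1.406 bits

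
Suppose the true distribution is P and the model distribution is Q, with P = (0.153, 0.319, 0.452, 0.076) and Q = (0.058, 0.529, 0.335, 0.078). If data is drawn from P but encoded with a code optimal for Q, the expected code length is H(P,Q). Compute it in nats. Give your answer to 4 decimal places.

1.3270 nats

H(P,Q) = −Σ p·ln q.
  −0.153·ln(0.058) = 0.43564
  −0.319·ln(0.529) = 0.20313
  −0.452·ln(0.335) = 0.49432
  −0.076·ln(0.078) = 0.19388
H(P,Q) = 1.3270 nats.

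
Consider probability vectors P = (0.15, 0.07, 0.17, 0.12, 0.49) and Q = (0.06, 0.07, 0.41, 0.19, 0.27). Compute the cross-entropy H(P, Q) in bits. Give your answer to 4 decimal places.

2.3092 bits

H(P,Q) = −Σ p·log₂ q.
  −0.15·log₂(0.06) = 0.60883
  −0.07·log₂(0.07) = 0.26856
  −0.17·log₂(0.41) = 0.21867
  −0.12·log₂(0.19) = 0.28751
  −0.49·log₂(0.27) = 0.92559
H(P,Q) = 2.3092 bits.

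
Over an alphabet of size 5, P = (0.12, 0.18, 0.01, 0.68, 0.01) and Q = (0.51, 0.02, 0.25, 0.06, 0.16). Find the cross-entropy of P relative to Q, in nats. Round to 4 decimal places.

2.7303 nats

H(P,Q) = −Σ p·ln q.
  −0.12·ln(0.51) = 0.08080
  −0.18·ln(0.02) = 0.70416
  −0.01·ln(0.25) = 0.01386
  −0.68·ln(0.06) = 1.91312
  −0.01·ln(0.16) = 0.01833
H(P,Q) = 2.7303 nats.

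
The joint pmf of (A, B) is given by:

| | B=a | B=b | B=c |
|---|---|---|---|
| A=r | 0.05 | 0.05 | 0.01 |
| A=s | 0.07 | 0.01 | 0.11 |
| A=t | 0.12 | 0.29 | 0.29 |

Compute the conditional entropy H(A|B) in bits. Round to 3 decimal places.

1.035 bits

Marginals: p(A) = (0.1100, 0.1900, 0.7000), p(B) = (0.2400, 0.3500, 0.4100).
H(A|B) = Σ p(B) · H(A|B=·).
  B=a: p=0.2400, H(A|B=a) = 1.4899
  B=b: p=0.3500, H(A|B=b) = 0.7724
  B=c: p=0.4100, H(A|B=c) = 0.9933
Weighted sum = 1.035 bits.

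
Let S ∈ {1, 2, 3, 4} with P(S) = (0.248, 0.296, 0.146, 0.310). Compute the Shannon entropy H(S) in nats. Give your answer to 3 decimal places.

1.350 nats

H(S) = −Σ p·ln p.
  −(0.248)·ln(0.248) = 0.3458
  −(0.296)·ln(0.296) = 0.3603
  −(0.146)·ln(0.146) = 0.2809
  −(0.310)·ln(0.310) = 0.3631
Sum: 0.3458 + 0.3603 + 0.2809 + 0.3631 = 1.350 nats.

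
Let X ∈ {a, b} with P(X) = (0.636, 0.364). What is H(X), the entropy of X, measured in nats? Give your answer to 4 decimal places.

H(X) = −Σ p·ln p.
  −(0.636)·ln(0.636) = 0.28783
  −(0.364)·ln(0.364) = 0.36786
Sum: 0.28783 + 0.36786 = 0.6557 nats.

0.6557 nats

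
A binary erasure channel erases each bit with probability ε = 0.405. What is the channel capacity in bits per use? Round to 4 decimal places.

Binary erasure channel: capacity C = 1 − ε.
C = 1 − 0.405 = 0.5950 bits per channel use.

0.5950 bits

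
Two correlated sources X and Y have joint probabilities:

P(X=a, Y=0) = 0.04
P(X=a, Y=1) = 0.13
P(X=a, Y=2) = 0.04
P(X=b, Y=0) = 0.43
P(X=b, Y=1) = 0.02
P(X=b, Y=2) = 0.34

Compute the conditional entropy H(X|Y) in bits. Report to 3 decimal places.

0.467 bits

Marginals: p(X) = (0.2100, 0.7900), p(Y) = (0.4700, 0.1500, 0.3800).
H(X|Y) = Σ p(Y) · H(X|Y=·).
  Y=0: p=0.4700, H(X|Y=0) = 0.4199
  Y=1: p=0.1500, H(X|Y=1) = 0.5665
  Y=2: p=0.3800, H(X|Y=2) = 0.4855
Weighted sum = 0.467 bits.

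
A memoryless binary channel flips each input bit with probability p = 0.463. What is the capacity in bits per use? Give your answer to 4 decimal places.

0.0040 bits

Binary symmetric channel: C = 1 − h₂(ε) where h₂ is the binary entropy function.
h₂(0.463) = −0.463·log₂0.463 − 0.537·log₂0.537 = 0.9960.
C = 1 − 0.9960 = 0.0040 bits per channel use.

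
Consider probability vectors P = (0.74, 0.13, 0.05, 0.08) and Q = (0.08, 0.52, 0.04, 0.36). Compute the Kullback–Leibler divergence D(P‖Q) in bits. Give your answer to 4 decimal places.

1.9575 bits

D(P‖Q) = Σ p·log₂(p/q).
  0.74·log₂(0.74/0.08) = 2.37500
  0.13·log₂(0.13/0.52) = -0.26000
  0.05·log₂(0.05/0.04) = 0.01610
  0.08·log₂(0.08/0.36) = -0.17359
D(P‖Q) = 1.9575 bits.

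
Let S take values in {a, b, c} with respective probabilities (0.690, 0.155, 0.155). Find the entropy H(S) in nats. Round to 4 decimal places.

H(S) = −Σ p·ln p.
  −(0.690)·ln(0.690) = 0.25603
  −(0.155)·ln(0.155) = 0.28897
  −(0.155)·ln(0.155) = 0.28897
Sum: 0.25603 + 0.28897 + 0.28897 = 0.8340 nats.

0.8340 nats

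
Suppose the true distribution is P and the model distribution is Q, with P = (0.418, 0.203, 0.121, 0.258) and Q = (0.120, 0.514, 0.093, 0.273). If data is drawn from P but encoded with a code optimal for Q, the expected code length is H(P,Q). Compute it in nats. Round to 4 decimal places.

H(P,Q) = −Σ p·ln q.
  −0.418·ln(0.120) = 0.88627
  −0.203·ln(0.514) = 0.13510
  −0.121·ln(0.093) = 0.28739
  −0.258·ln(0.273) = 0.33496
H(P,Q) = 1.6437 nats.

1.6437 nats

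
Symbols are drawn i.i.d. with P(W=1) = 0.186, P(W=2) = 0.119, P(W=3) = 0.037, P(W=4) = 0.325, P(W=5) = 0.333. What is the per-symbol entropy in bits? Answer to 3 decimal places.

2.048 bits

H(W) = −Σ p·log₂ p.
  −(0.186)·log₂(0.186) = 0.4514
  −(0.119)·log₂(0.119) = 0.3654
  −(0.037)·log₂(0.037) = 0.1760
  −(0.325)·log₂(0.325) = 0.5270
  −(0.333)·log₂(0.333) = 0.5283
Sum: 0.4514 + 0.3654 + 0.1760 + 0.5270 + 0.5283 = 2.048 bits.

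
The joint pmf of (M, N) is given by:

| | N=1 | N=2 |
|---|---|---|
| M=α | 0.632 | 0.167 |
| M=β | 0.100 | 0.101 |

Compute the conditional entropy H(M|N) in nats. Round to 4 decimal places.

Chain rule: H(M|N) = H(M,N) − H(N).
Marginals: p(M) = (0.7990, 0.2010), p(N) = (0.7320, 0.2680).
H(M,N) = 1.0507 nats; H(N) = 0.5813 nats.
H(M|N) = 1.0507 − 0.5813 = 0.4694 nats.

0.4694 nats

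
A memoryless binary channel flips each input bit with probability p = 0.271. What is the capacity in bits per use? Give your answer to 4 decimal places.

0.1571 bits

Binary symmetric channel: C = 1 − h₂(ε) where h₂ is the binary entropy function.
h₂(0.271) = −0.271·log₂0.271 − 0.729·log₂0.729 = 0.8429.
C = 1 − 0.8429 = 0.1571 bits per channel use.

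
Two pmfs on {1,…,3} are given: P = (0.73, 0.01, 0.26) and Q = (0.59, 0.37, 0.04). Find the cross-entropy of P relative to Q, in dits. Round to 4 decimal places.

H(P,Q) = −Σ p·log₁₀ q.
  −0.73·log₁₀(0.59) = 0.16728
  −0.01·log₁₀(0.37) = 0.00432
  −0.26·log₁₀(0.04) = 0.36346
H(P,Q) = 0.5351 dits.

0.5351 dits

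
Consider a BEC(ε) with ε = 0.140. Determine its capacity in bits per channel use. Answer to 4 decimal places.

Binary erasure channel: capacity C = 1 − ε.
C = 1 − 0.140 = 0.8600 bits per channel use.

0.8600 bits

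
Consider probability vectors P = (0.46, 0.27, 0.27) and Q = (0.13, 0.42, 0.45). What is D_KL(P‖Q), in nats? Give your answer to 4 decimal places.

D(P‖Q) = Σ p·ln(p/q).
  0.46·ln(0.46/0.13) = 0.58130
  0.27·ln(0.27/0.42) = -0.11929
  0.27·ln(0.27/0.45) = -0.13792
D(P‖Q) = 0.3241 nats.

0.3241 nats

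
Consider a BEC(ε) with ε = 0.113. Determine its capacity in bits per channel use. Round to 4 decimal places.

0.8870 bits

Binary erasure channel: capacity C = 1 − ε.
C = 1 − 0.113 = 0.8870 bits per channel use.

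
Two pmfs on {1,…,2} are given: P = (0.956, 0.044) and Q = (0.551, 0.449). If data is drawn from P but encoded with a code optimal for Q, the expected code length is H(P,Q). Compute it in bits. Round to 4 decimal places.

H(P,Q) = −Σ p·log₂ q.
  −0.956·log₂(0.551) = 0.82204
  −0.044·log₂(0.449) = 0.05083
H(P,Q) = 0.8729 bits.

0.8729 bits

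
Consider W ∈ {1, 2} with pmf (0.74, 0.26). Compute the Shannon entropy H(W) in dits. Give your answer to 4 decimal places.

H(W) = −Σ p·log₁₀ p.
  −(0.74)·log₁₀(0.74) = 0.09677
  −(0.26)·log₁₀(0.26) = 0.15211
Sum: 0.09677 + 0.15211 = 0.2489 dits.

0.2489 dits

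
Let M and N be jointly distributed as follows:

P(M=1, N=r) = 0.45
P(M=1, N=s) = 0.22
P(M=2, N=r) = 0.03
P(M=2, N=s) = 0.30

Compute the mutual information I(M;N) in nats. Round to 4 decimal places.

0.1677 nats

Marginals: p(M) = (0.6700, 0.3300), p(N) = (0.4800, 0.5200).
I(M;N) = Σ p(x,y)·ln[p(x,y)/(p(x)p(y))].
  (1,r): 0.45·ln(1.3993) = 0.15117
  (1,s): 0.22·ln(0.6315) = -0.10114
  (2,r): 0.03·ln(0.1894) = -0.04992
  (2,s): 0.30·ln(1.7483) = 0.16758
Sum = 0.1677 nats.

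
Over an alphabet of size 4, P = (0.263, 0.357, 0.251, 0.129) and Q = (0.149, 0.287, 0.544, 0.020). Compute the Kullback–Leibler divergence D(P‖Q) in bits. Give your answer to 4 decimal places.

D(P‖Q) = Σ p·log₂(p/q).
  0.263·log₂(0.263/0.149) = 0.21559
  0.357·log₂(0.357/0.287) = 0.11241
  0.251·log₂(0.251/0.544) = -0.28010
  0.129·log₂(0.129/0.020) = 0.34692
D(P‖Q) = 0.3948 bits.

0.3948 bits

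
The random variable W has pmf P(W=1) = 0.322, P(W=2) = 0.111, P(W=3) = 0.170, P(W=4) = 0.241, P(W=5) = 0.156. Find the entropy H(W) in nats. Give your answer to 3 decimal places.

1.543 nats

H(W) = −Σ p·ln p.
  −(0.322)·ln(0.322) = 0.3649
  −(0.111)·ln(0.111) = 0.2440
  −(0.170)·ln(0.170) = 0.3012
  −(0.241)·ln(0.241) = 0.3429
  −(0.156)·ln(0.156) = 0.2898
Sum: 0.3649 + 0.2440 + 0.3012 + 0.3429 + 0.2898 = 1.543 nats.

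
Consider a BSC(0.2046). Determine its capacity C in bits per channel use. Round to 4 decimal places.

Binary symmetric channel: C = 1 − h₂(ε) where h₂ is the binary entropy function.
h₂(0.2046) = −0.2046·log₂0.2046 − 0.7954·log₂0.7954 = 0.7310.
C = 1 − 0.7310 = 0.2690 bits per channel use.

0.2690 bits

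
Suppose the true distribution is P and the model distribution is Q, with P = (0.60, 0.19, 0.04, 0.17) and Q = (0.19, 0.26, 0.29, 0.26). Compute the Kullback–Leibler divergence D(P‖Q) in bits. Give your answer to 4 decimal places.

D(P‖Q) = Σ p·log₂(p/q).
  0.60·log₂(0.60/0.19) = 0.99538
  0.19·log₂(0.19/0.26) = -0.08598
  0.04·log₂(0.04/0.29) = -0.11432
  0.17·log₂(0.17/0.26) = -0.10421
D(P‖Q) = 0.6909 bits.

0.6909 bits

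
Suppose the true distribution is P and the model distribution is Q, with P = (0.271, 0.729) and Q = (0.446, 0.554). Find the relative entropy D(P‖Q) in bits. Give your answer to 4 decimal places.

D(P‖Q) = Σ p·log₂(p/q).
  0.271·log₂(0.271/0.446) = -0.19478
  0.729·log₂(0.729/0.554) = 0.28871
D(P‖Q) = 0.0939 bits.

0.0939 bits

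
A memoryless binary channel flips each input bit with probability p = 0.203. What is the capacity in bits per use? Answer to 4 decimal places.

Binary symmetric channel: C = 1 − h₂(ε) where h₂ is the binary entropy function.
h₂(0.203) = −0.203·log₂0.203 − 0.797·log₂0.797 = 0.7279.
C = 1 − 0.7279 = 0.2721 bits per channel use.

0.2721 bits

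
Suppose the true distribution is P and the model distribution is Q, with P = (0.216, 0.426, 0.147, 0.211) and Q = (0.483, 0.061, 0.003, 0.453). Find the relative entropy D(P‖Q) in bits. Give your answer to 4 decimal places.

D(P‖Q) = Σ p·log₂(p/q).
  0.216·log₂(0.216/0.483) = -0.25077
  0.426·log₂(0.426/0.061) = 1.19449
  0.147·log₂(0.147/0.003) = 0.82536
  0.211·log₂(0.211/0.453) = -0.23258
D(P‖Q) = 1.5365 bits.

1.5365 bits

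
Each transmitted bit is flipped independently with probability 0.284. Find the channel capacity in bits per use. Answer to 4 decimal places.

0.1392 bits

Binary symmetric channel: C = 1 − h₂(ε) where h₂ is the binary entropy function.
h₂(0.284) = −0.284·log₂0.284 − 0.716·log₂0.716 = 0.8608.
C = 1 − 0.8608 = 0.1392 bits per channel use.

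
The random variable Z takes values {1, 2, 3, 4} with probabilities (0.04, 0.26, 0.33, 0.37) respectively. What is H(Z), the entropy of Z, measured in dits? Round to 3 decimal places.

H(Z) = −Σ p·log₁₀ p.
  −(0.04)·log₁₀(0.04) = 0.0559
  −(0.26)·log₁₀(0.26) = 0.1521
  −(0.33)·log₁₀(0.33) = 0.1589
  −(0.37)·log₁₀(0.37) = 0.1598
Sum: 0.0559 + 0.1521 + 0.1589 + 0.1598 = 0.527 dits.

0.527 dits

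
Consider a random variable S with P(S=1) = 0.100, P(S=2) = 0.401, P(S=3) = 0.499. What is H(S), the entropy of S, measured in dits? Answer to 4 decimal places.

H(S) = −Σ p·log₁₀ p.
  −(0.100)·log₁₀(0.100) = 0.10000
  −(0.401)·log₁₀(0.401) = 0.15914
  −(0.499)·log₁₀(0.499) = 0.15065
Sum: 0.10000 + 0.15914 + 0.15065 = 0.4098 dits.

0.4098 dits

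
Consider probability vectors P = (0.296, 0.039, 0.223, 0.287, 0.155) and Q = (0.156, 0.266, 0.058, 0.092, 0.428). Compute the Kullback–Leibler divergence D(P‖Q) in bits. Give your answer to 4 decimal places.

0.8427 bits

D(P‖Q) = Σ p·log₂(p/q).
  0.296·log₂(0.296/0.156) = 0.27352
  0.039·log₂(0.039/0.266) = -0.10803
  0.223·log₂(0.223/0.058) = 0.43327
  0.287·log₂(0.287/0.092) = 0.47107
  0.155·log₂(0.155/0.428) = -0.22713
D(P‖Q) = 0.8427 bits.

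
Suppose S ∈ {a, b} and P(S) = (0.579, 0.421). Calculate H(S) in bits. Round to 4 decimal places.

0.9819 bits

H(S) = −Σ p·log₂ p.
  −(0.579)·log₂(0.579) = 0.45646
  −(0.421)·log₂(0.421) = 0.52545
Sum: 0.45646 + 0.52545 = 0.9819 bits.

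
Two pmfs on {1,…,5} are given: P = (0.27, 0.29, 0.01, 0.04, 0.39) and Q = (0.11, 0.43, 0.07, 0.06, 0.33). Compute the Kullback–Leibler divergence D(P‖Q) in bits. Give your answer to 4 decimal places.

D(P‖Q) = Σ p·log₂(p/q).
  0.27·log₂(0.27/0.11) = 0.34977
  0.29·log₂(0.29/0.43) = -0.16480
  0.01·log₂(0.01/0.07) = -0.02807
  0.04·log₂(0.04/0.06) = -0.02340
  0.39·log₂(0.39/0.33) = 0.09399
D(P‖Q) = 0.2275 bits.

0.2275 bits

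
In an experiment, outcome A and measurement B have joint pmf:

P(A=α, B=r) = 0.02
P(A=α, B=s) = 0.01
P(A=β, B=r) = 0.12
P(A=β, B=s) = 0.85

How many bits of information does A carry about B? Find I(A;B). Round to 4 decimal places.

Marginals: p(A) = (0.0300, 0.9700), p(B) = (0.1400, 0.8600).
I(A;B) = Σ p(x,y)·log₂[p(x,y)/(p(x)p(y))].
  (α,r): 0.02·log₂(4.7619) = 0.04503
  (α,s): 0.01·log₂(0.3876) = -0.01367
  (β,r): 0.12·log₂(0.8837) = -0.02141
  (β,s): 0.85·log₂(1.0189) = 0.02301
Sum = 0.0330 bits.

0.0330 bits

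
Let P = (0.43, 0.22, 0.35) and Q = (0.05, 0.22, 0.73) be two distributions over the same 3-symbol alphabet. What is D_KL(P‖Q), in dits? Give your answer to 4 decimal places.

0.2901 dits

D(P‖Q) = Σ p·log₁₀(p/q).
  0.43·log₁₀(0.43/0.05) = 0.40183
  0.22·log₁₀(0.22/0.22) = 0.00000
  0.35·log₁₀(0.35/0.73) = -0.11174
D(P‖Q) = 0.2901 dits.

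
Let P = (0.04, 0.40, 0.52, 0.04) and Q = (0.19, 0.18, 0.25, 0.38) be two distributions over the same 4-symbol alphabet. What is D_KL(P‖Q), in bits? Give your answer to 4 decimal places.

0.7904 bits

D(P‖Q) = Σ p·log₂(p/q).
  0.04·log₂(0.04/0.19) = -0.08992
  0.40·log₂(0.40/0.18) = 0.46080
  0.52·log₂(0.52/0.25) = 0.54942
  0.04·log₂(0.04/0.38) = -0.12992
D(P‖Q) = 0.7904 bits.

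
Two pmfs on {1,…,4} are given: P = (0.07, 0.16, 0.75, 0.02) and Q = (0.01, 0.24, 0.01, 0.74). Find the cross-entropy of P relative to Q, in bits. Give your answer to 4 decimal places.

5.7861 bits

H(P,Q) = −Σ p·log₂ q.
  −0.07·log₂(0.01) = 0.46507
  −0.16·log₂(0.24) = 0.32942
  −0.75·log₂(0.01) = 4.98289
  −0.02·log₂(0.74) = 0.00869
H(P,Q) = 5.7861 bits.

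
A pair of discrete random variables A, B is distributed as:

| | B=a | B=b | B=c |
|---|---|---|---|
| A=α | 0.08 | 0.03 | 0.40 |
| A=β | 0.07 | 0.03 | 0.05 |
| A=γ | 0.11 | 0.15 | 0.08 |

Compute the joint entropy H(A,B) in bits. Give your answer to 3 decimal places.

2.661 bits

H(A,B) = −Σ p(x,y)·log₂ p(x,y) over all 9 cells.
  cell (α,a): −0.08·log₂0.08 = 0.2915
  cell (α,b): −0.03·log₂0.03 = 0.1518
  cell (α,c): −0.40·log₂0.40 = 0.5288
  cell (β,a): −0.07·log₂0.07 = 0.2686
  cell (β,b): −0.03·log₂0.03 = 0.1518
  cell (β,c): −0.05·log₂0.05 = 0.2161
  cell (γ,a): −0.11·log₂0.11 = 0.3503
  cell (γ,b): −0.15·log₂0.15 = 0.4105
  cell (γ,c): −0.08·log₂0.08 = 0.2915
Sum = 2.661 bits.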